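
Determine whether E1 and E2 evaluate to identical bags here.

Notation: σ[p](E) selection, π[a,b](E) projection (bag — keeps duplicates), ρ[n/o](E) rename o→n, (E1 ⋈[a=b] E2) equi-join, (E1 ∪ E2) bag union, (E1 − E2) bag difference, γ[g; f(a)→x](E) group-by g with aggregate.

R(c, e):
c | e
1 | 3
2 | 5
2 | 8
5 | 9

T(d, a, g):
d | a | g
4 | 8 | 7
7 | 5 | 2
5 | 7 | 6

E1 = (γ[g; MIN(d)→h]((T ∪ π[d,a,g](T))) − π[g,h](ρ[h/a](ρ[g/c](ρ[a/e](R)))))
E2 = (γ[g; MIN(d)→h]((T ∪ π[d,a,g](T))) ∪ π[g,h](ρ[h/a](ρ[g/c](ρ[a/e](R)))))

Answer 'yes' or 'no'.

E1 subexpression sizes:
  T → 3
  T → 3
  π[d,a,g](T) → 3
  (T ∪ π[d,a,g](T)) → 6
  γ[g; MIN(d)→h]((T ∪ π[d,a,g](T))) → 3
  R → 4
  ρ[a/e](R) → 4
  ρ[g/c](ρ[a/e](R)) → 4
  ρ[h/a](ρ[g/c](ρ[a/e](R))) → 4
  π[g,h](ρ[h/a](ρ[g/c](ρ[a/e](R)))) → 4
  (γ[g; MIN(d)→h]((T ∪ π[d,a,g](T))) − π[g,h](ρ[h/a](ρ[g/c](ρ[a/e](R))))) → 3
E2 subexpression sizes:
  T → 3
  T → 3
  π[d,a,g](T) → 3
  (T ∪ π[d,a,g](T)) → 6
  γ[g; MIN(d)→h]((T ∪ π[d,a,g](T))) → 3
  R → 4
  ρ[a/e](R) → 4
  ρ[g/c](ρ[a/e](R)) → 4
  ρ[h/a](ρ[g/c](ρ[a/e](R))) → 4
  π[g,h](ρ[h/a](ρ[g/c](ρ[a/e](R)))) → 4
  (γ[g; MIN(d)→h]((T ∪ π[d,a,g](T))) ∪ π[g,h](ρ[h/a](ρ[g/c](ρ[a/e](R))))) → 7

E1 result:
g | h
2 | 7
6 | 5
7 | 4
E2 result:
g | h
1 | 3
2 | 5
2 | 7
2 | 8
5 | 9
6 | 5
7 | 4
Witness: (5, 9) appears 0× in E1 but 1× in E2.

no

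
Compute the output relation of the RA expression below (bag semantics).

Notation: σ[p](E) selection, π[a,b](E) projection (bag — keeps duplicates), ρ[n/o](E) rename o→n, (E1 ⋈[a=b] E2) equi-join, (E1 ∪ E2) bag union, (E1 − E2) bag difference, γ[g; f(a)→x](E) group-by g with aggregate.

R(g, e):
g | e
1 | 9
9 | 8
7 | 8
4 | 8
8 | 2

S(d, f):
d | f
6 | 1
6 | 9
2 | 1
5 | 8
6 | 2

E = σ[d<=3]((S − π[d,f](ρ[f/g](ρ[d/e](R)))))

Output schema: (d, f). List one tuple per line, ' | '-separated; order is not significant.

Per-node cardinality:
  S → 5
  R → 5
  ρ[d/e](R) → 5
  ρ[f/g](ρ[d/e](R)) → 5
  π[d,f](ρ[f/g](ρ[d/e](R))) → 5
  (S − π[d,f](ρ[f/g](ρ[d/e](R)))) → 5
  σ[d<=3]((S − π[d,f](ρ[f/g](ρ[d/e](R))))) → 1

== RESULT ==
d | f
2 | 1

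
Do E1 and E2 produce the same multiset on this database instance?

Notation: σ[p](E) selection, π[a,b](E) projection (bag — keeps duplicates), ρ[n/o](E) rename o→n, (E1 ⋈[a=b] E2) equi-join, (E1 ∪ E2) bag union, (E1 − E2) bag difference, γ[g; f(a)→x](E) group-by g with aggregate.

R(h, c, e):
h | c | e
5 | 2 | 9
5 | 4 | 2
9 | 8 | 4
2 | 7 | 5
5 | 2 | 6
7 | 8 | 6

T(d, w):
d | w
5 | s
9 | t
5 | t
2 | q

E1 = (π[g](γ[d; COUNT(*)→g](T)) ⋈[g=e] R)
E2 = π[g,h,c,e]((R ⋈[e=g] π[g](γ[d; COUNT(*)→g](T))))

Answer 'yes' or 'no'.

E1 subexpression sizes:
  T → 4
  γ[d; COUNT(*)→g](T) → 3
  π[g](γ[d; COUNT(*)→g](T)) → 3
  R → 6
  (π[g](γ[d; COUNT(*)→g](T)) ⋈[g=e] R) → 1
E2 subexpression sizes:
  R → 6
  T → 4
  γ[d; COUNT(*)→g](T) → 3
  π[g](γ[d; COUNT(*)→g](T)) → 3
  (R ⋈[e=g] π[g](γ[d; COUNT(*)→g](T))) → 1
  π[g,h,c,e]((R ⋈[e=g] π[g](γ[d; COUNT(*)→g](T)))) → 1

E1 and E2 produce the same multiset:
g | h | c | e
2 | 5 | 4 | 2

yes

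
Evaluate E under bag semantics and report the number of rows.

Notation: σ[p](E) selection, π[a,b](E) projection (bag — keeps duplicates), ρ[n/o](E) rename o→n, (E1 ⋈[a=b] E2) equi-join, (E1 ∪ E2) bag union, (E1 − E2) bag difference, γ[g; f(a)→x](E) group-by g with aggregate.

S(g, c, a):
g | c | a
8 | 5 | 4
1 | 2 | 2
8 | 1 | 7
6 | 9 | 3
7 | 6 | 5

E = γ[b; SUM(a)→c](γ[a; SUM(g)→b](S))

Subexpression sizes:
  S → 5
  γ[a; SUM(g)→b](S) → 5
  γ[b; SUM(a)→c](γ[a; SUM(g)→b](S)) → 4

|E| = 4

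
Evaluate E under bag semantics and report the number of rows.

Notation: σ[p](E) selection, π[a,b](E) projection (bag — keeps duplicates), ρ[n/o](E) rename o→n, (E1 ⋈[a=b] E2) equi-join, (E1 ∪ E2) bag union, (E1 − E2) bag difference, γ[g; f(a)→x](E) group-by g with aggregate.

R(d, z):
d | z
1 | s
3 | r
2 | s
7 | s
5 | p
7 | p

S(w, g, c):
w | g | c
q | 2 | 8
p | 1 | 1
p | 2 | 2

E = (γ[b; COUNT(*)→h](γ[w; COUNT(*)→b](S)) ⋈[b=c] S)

Per-node cardinality:
  S → 3
  γ[w; COUNT(*)→b](S) → 2
  γ[b; COUNT(*)→h](γ[w; COUNT(*)→b](S)) → 2
  S → 3
  (γ[b; COUNT(*)→h](γ[w; COUNT(*)→b](S)) ⋈[b=c] S) → 2

|E| = 2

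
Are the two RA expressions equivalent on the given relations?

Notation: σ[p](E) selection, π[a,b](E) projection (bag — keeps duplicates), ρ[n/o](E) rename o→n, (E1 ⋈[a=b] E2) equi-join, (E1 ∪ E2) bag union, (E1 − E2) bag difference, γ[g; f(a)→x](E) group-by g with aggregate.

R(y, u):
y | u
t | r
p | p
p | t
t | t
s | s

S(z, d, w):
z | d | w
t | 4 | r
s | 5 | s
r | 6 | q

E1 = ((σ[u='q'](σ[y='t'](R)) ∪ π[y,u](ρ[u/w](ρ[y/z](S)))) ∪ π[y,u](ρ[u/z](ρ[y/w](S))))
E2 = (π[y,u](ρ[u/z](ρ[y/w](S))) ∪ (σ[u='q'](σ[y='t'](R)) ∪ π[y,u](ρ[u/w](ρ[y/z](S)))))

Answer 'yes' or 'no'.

E1 subexpression sizes:
  R → 5
  σ[y='t'](R) → 2
  σ[u='q'](σ[y='t'](R)) → 0
  S → 3
  ρ[y/z](S) → 3
  ρ[u/w](ρ[y/z](S)) → 3
  π[y,u](ρ[u/w](ρ[y/z](S))) → 3
  (σ[u='q'](σ[y='t'](R)) ∪ π[y,u](ρ[u/w](ρ[y/z](S)))) → 3
  S → 3
  ρ[y/w](S) → 3
  ρ[u/z](ρ[y/w](S)) → 3
  π[y,u](ρ[u/z](ρ[y/w](S))) → 3
  ((σ[u='q'](σ[y='t'](R)) ∪ π[y,u](ρ[u/w](ρ[y/z](S)))) ∪ π[y,u](ρ[u/z](ρ[y/w](S)))) → 6
E2 subexpression sizes:
  S → 3
  ρ[y/w](S) → 3
  ρ[u/z](ρ[y/w](S)) → 3
  π[y,u](ρ[u/z](ρ[y/w](S))) → 3
  R → 5
  σ[y='t'](R) → 2
  σ[u='q'](σ[y='t'](R)) → 0
  S → 3
  ρ[y/z](S) → 3
  ρ[u/w](ρ[y/z](S)) → 3
  π[y,u](ρ[u/w](ρ[y/z](S))) → 3
  (σ[u='q'](σ[y='t'](R)) ∪ π[y,u](ρ[u/w](ρ[y/z](S)))) → 3
  (π[y,u](ρ[u/z](ρ[y/w](S))) ∪ (σ[u='q'](σ[y='t'](R)) ∪ π[y,u](ρ[u/w](ρ[y/z](S))))) → 6

E1 and E2 produce the same multiset:
y | u
q | r
r | q
r | t
s | s
s | s
t | r

yes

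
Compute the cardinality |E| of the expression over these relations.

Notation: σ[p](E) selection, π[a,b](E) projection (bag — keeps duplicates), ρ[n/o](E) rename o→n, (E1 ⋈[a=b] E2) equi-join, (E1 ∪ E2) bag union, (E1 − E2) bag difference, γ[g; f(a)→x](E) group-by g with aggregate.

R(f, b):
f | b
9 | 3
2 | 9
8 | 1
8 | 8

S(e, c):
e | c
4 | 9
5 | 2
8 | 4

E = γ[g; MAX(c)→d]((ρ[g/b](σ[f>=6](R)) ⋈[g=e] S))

Per-node cardinality:
  R → 4
  σ[f>=6](R) → 3
  ρ[g/b](σ[f>=6](R)) → 3
  S → 3
  (ρ[g/b](σ[f>=6](R)) ⋈[g=e] S) → 1
  γ[g; MAX(c)→d]((ρ[g/b](σ[f>=6](R)) ⋈[g=e] S)) → 1

|E| = 1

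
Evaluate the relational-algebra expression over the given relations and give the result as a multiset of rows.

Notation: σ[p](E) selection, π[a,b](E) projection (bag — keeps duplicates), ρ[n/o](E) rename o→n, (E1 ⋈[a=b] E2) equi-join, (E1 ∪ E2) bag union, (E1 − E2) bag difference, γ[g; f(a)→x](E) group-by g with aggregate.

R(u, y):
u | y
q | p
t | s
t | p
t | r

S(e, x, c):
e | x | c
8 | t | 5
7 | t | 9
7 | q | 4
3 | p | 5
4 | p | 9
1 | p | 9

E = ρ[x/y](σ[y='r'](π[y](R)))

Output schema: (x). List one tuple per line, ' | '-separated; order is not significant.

Stepwise |·|:
  R → 4
  π[y](R) → 4
  σ[y='r'](π[y](R)) → 1
  ρ[x/y](σ[y='r'](π[y](R))) → 1

== RESULT ==
x
r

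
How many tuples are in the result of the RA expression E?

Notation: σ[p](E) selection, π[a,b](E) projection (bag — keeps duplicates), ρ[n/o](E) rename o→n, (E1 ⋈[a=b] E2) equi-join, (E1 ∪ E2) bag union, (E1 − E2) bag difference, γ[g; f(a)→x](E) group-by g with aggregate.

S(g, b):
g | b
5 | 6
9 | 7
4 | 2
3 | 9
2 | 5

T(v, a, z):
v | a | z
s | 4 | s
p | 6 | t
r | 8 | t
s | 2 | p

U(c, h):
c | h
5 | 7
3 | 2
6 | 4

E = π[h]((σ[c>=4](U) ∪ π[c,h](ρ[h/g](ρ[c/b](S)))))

Per-node cardinality:
  U → 3
  σ[c>=4](U) → 2
  S → 5
  ρ[c/b](S) → 5
  ρ[h/g](ρ[c/b](S)) → 5
  π[c,h](ρ[h/g](ρ[c/b](S))) → 5
  (σ[c>=4](U) ∪ π[c,h](ρ[h/g](ρ[c/b](S)))) → 7
  π[h]((σ[c>=4](U) ∪ π[c,h](ρ[h/g](ρ[c/b](S))))) → 7

|E| = 7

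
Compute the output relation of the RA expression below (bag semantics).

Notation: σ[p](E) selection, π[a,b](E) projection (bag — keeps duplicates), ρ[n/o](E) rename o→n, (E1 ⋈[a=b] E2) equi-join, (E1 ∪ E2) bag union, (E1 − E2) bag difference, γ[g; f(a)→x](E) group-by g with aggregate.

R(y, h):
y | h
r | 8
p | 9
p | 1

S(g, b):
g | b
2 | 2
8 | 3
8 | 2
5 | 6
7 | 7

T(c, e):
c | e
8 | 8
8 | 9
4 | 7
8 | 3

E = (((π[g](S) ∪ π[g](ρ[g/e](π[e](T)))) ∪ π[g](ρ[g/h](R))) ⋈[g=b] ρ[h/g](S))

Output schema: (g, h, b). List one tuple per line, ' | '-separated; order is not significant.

Row counts bottom-up:
  S → 5
  π[g](S) → 5
  T → 4
  π[e](T) → 4
  ρ[g/e](π[e](T)) → 4
  π[g](ρ[g/e](π[e](T))) → 4
  (π[g](S) ∪ π[g](ρ[g/e](π[e](T)))) → 9
  R → 3
  ρ[g/h](R) → 3
  π[g](ρ[g/h](R)) → 3
  ((π[g](S) ∪ π[g](ρ[g/e](π[e](T)))) ∪ π[g](ρ[g/h](R))) → 12
  S → 5
  ρ[h/g](S) → 5
  (((π[g](S) ∪ π[g](ρ[g/e](π[e](T)))) ∪ π[g](ρ[g/h](R))) ⋈[g=b] ρ[h/g](S)) → 5

== RESULT ==
g | h | b
2 | 2 | 2
2 | 8 | 2
3 | 8 | 3
7 | 7 | 7
7 | 7 | 7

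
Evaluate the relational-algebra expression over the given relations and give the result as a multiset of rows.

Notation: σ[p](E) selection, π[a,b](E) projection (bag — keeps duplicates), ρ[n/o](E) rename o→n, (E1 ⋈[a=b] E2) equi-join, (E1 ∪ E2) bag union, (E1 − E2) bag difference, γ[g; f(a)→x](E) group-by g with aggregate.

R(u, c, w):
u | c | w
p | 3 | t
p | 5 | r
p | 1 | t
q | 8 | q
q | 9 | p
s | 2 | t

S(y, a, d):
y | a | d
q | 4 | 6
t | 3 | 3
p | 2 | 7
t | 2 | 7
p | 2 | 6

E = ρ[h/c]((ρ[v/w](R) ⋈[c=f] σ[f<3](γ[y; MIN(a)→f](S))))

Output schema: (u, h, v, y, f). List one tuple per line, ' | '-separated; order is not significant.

Row counts bottom-up:
  R → 6
  ρ[v/w](R) → 6
  S → 5
  γ[y; MIN(a)→f](S) → 3
  σ[f<3](γ[y; MIN(a)→f](S)) → 2
  (ρ[v/w](R) ⋈[c=f] σ[f<3](γ[y; MIN(a)→f](S))) → 2
  ρ[h/c]((ρ[v/w](R) ⋈[c=f] σ[f<3](γ[y; MIN(a)→f](S)))) → 2

== RESULT ==
u | h | v | y | f
s | 2 | t | p | 2
s | 2 | t | t | 2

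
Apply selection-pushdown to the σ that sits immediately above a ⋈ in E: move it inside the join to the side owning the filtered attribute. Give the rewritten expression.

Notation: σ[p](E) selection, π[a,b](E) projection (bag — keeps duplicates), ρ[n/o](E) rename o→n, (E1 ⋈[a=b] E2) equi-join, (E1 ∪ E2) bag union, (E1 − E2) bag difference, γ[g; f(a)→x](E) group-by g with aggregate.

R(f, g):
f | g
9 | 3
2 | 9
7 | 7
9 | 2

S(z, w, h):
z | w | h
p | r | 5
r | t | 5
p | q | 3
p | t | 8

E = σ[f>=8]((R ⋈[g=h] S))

σ filters on f, owned by the left side.
E' = (σ[f>=8](R) ⋈[g=h] S)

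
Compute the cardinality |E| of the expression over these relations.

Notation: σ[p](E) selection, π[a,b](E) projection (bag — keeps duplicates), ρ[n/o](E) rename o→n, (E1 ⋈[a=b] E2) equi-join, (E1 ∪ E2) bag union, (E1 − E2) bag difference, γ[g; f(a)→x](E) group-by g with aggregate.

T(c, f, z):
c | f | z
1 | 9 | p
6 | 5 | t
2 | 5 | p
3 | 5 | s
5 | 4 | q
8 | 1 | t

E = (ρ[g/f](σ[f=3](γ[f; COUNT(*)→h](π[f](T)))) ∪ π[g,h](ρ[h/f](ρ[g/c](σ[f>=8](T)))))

Row counts bottom-up:
  T → 6
  π[f](T) → 6
  γ[f; COUNT(*)→h](π[f](T)) → 4
  σ[f=3](γ[f; COUNT(*)→h](π[f](T))) → 0
  ρ[g/f](σ[f=3](γ[f; COUNT(*)→h](π[f](T)))) → 0
  T → 6
  σ[f>=8](T) → 1
  ρ[g/c](σ[f>=8](T)) → 1
  ρ[h/f](ρ[g/c](σ[f>=8](T))) → 1
  π[g,h](ρ[h/f](ρ[g/c](σ[f>=8](T)))) → 1
  (ρ[g/f](σ[f=3](γ[f; COUNT(*)→h](π[f](T)))) ∪ π[g,h](ρ[h/f](ρ[g/c](σ[f>=8](T))))) → 1

|E| = 1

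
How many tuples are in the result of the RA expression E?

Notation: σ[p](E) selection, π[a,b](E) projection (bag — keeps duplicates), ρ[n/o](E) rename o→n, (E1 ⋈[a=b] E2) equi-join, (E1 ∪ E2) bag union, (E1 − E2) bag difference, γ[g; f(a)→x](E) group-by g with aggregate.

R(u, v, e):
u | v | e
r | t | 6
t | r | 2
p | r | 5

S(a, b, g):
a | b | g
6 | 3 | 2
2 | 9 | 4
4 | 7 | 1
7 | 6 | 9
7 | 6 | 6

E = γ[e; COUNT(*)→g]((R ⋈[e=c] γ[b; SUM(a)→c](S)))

Subexpression sizes:
  R → 3
  S → 5
  γ[b; SUM(a)→c](S) → 4
  (R ⋈[e=c] γ[b; SUM(a)→c](S)) → 2
  γ[e; COUNT(*)→g]((R ⋈[e=c] γ[b; SUM(a)→c](S))) → 2

|E| = 2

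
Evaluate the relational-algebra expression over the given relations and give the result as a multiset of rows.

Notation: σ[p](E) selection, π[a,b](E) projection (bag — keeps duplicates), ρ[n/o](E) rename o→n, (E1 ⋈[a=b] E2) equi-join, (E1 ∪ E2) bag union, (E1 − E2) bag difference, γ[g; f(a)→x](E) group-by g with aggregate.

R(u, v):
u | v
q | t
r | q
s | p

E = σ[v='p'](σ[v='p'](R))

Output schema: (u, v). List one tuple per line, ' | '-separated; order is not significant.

Stepwise |·|:
  R → 3
  σ[v='p'](R) → 1
  σ[v='p'](σ[v='p'](R)) → 1

== RESULT ==
u | v
s | p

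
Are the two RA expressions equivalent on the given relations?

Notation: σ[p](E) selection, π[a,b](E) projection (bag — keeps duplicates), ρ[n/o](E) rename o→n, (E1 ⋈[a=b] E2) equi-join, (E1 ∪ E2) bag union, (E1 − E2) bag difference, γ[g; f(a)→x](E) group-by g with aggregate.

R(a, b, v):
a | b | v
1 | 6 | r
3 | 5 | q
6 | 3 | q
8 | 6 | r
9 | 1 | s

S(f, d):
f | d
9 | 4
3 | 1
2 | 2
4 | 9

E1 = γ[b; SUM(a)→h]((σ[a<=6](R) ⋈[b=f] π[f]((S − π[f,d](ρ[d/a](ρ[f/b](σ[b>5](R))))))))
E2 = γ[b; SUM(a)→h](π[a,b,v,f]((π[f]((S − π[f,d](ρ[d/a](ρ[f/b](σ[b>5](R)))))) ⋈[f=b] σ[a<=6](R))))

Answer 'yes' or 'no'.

E1 subexpression sizes:
  R → 5
  σ[a<=6](R) → 3
  S → 4
  R → 5
  σ[b>5](R) → 2
  ρ[f/b](σ[b>5](R)) → 2
  ρ[d/a](ρ[f/b](σ[b>5](R))) → 2
  π[f,d](ρ[d/a](ρ[f/b](σ[b>5](R)))) → 2
  (S − π[f,d](ρ[d/a](ρ[f/b](σ[b>5](R))))) → 4
  π[f]((S − π[f,d](ρ[d/a](ρ[f/b](σ[b>5](R)))))) → 4
  (σ[a<=6](R) ⋈[b=f] π[f]((S − π[f,d](ρ[d/a](ρ[f/b](σ[b>5](R))))))) → 1
  γ[b; SUM(a)→h]((σ[a<=6](R) ⋈[b=f] π[f]((S − π[f,d](ρ[d/a](ρ[f/b](σ[b>5](R)))))))) → 1
E2 subexpression sizes:
  S → 4
  R → 5
  σ[b>5](R) → 2
  ρ[f/b](σ[b>5](R)) → 2
  ρ[d/a](ρ[f/b](σ[b>5](R))) → 2
  π[f,d](ρ[d/a](ρ[f/b](σ[b>5](R)))) → 2
  (S − π[f,d](ρ[d/a](ρ[f/b](σ[b>5](R))))) → 4
  π[f]((S − π[f,d](ρ[d/a](ρ[f/b](σ[b>5](R)))))) → 4
  R → 5
  σ[a<=6](R) → 3
  (π[f]((S − π[f,d](ρ[d/a](ρ[f/b](σ[b>5](R)))))) ⋈[f=b] σ[a<=6](R)) → 1
  π[a,b,v,f]((π[f]((S − π[f,d](ρ[d/a](ρ[f/b](σ[b>5](R)))))) ⋈[f=b] σ[a<=6](R))) → 1
  γ[b; SUM(a)→h](π[a,b,v,f]((π[f]((S − π[f,d](ρ[d/a](ρ[f/b](σ[b>5](R)))))) ⋈[f=b] σ[a<=6](R)))) → 1

E1 and E2 produce the same multiset:
b | h
3 | 6

yes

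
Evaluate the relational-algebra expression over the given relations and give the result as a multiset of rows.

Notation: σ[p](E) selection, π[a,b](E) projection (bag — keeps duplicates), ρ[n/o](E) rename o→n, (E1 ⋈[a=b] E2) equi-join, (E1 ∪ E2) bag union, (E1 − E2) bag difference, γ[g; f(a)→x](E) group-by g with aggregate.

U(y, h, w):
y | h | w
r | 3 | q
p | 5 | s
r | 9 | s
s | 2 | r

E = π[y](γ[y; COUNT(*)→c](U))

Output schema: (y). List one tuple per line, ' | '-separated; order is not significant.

Per-node cardinality:
  U → 4
  γ[y; COUNT(*)→c](U) → 3
  π[y](γ[y; COUNT(*)→c](U)) → 3

== RESULT ==
y
p
r
s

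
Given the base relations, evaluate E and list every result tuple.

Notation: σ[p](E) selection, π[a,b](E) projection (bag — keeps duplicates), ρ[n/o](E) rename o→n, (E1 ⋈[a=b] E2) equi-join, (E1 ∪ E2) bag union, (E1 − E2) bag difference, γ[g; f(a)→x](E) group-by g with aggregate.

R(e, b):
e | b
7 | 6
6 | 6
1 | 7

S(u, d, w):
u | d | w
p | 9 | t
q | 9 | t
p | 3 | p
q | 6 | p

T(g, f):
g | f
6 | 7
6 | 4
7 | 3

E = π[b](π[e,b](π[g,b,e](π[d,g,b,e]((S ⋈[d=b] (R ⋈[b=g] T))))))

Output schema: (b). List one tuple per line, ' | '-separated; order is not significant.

Per-node cardinality:
  S → 4
  R → 3
  T → 3
  (R ⋈[b=g] T) → 5
  (S ⋈[d=b] (R ⋈[b=g] T)) → 4
  π[d,g,b,e]((S ⋈[d=b] (R ⋈[b=g] T))) → 4
  π[g,b,e](π[d,g,b,e]((S ⋈[d=b] (R ⋈[b=g] T)))) → 4
  π[e,b](π[g,b,e](π[d,g,b,e]((S ⋈[d=b] (R ⋈[b=g] T))))) → 4
  π[b](π[e,b](π[g,b,e](π[d,g,b,e]((S ⋈[d=b] (R ⋈[b=g] T)))))) → 4

== RESULT ==
b
6
6
6
6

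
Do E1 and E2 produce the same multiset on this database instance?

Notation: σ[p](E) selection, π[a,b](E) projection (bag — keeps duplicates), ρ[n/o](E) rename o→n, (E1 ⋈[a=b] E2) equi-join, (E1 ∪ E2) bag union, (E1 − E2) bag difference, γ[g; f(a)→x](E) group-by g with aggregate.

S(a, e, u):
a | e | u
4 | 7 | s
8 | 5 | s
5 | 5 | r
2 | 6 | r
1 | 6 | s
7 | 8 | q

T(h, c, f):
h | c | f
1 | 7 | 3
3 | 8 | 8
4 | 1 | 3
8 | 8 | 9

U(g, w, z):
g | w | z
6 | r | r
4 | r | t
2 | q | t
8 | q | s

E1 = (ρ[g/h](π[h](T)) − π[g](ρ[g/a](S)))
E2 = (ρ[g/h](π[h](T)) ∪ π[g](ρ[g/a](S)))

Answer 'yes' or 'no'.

E1 per-node cardinality:
  T → 4
  π[h](T) → 4
  ρ[g/h](π[h](T)) → 4
  S → 6
  ρ[g/a](S) → 6
  π[g](ρ[g/a](S)) → 6
  (ρ[g/h](π[h](T)) − π[g](ρ[g/a](S))) → 1
E2 per-node cardinality:
  T → 4
  π[h](T) → 4
  ρ[g/h](π[h](T)) → 4
  S → 6
  ρ[g/a](S) → 6
  π[g](ρ[g/a](S)) → 6
  (ρ[g/h](π[h](T)) ∪ π[g](ρ[g/a](S))) → 10

E1 result:
g
3
E2 result:
g
1
1
2
3
4
4
5
7
8
8
Witness: (2,) appears 0× in E1 but 1× in E2.

no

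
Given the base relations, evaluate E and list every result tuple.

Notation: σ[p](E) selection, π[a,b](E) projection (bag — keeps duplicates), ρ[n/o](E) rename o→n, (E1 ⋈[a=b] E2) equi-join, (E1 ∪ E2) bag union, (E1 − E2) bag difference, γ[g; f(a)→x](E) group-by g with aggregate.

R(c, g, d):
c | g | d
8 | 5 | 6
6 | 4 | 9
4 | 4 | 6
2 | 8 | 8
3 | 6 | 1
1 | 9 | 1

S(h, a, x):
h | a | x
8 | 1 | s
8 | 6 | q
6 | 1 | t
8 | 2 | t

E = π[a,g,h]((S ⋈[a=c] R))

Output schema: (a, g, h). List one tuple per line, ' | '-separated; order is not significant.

Subexpression sizes:
  S → 4
  R → 6
  (S ⋈[a=c] R) → 4
  π[a,g,h]((S ⋈[a=c] R)) → 4

== RESULT ==
a | g | h
1 | 9 | 6
1 | 9 | 8
2 | 8 | 8
6 | 4 | 8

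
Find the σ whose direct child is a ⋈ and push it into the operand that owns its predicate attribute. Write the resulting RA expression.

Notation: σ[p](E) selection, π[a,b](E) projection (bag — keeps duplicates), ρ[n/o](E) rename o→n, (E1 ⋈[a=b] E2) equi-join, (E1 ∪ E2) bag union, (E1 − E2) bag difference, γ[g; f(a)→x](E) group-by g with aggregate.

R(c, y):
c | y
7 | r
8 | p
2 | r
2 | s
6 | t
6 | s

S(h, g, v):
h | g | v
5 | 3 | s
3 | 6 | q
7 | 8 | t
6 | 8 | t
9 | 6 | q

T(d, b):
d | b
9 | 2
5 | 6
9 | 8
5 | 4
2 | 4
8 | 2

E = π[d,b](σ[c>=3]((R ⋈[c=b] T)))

σ filters on c, owned by the left side.
E' = π[d,b]((σ[c>=3](R) ⋈[c=b] T))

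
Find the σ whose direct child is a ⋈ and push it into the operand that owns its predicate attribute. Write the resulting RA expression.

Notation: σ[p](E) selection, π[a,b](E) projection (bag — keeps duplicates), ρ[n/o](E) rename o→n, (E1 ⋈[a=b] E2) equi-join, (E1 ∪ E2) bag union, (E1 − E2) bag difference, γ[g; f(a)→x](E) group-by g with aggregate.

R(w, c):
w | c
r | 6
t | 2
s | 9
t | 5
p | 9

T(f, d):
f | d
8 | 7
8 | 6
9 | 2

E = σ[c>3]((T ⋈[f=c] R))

σ filters on c, owned by the right side.
E' = (T ⋈[f=c] σ[c>3](R))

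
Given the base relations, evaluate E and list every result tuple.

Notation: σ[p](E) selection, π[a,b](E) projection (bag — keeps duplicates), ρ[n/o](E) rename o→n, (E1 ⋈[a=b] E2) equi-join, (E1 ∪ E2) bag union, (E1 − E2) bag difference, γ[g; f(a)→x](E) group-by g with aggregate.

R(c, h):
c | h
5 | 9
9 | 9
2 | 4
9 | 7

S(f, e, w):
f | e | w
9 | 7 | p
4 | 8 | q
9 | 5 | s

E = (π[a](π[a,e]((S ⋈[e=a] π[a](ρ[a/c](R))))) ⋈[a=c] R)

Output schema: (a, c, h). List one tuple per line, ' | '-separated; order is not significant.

Row counts bottom-up:
  S → 3
  R → 4
  ρ[a/c](R) → 4
  π[a](ρ[a/c](R)) → 4
  (S ⋈[e=a] π[a](ρ[a/c](R))) → 1
  π[a,e]((S ⋈[e=a] π[a](ρ[a/c](R)))) → 1
  π[a](π[a,e]((S ⋈[e=a] π[a](ρ[a/c](R))))) → 1
  R → 4
  (π[a](π[a,e]((S ⋈[e=a] π[a](ρ[a/c](R))))) ⋈[a=c] R) → 1

== RESULT ==
a | c | h
5 | 5 | 9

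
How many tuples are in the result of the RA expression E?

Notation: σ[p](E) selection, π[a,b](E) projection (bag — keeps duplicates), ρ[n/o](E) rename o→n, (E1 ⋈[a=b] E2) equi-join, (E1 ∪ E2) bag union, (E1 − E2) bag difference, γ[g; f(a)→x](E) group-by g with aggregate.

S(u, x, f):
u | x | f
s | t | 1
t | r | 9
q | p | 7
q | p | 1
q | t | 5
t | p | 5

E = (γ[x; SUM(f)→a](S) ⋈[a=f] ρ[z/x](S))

Stepwise |·|:
  S → 6
  γ[x; SUM(f)→a](S) → 3
  S → 6
  ρ[z/x](S) → 6
  (γ[x; SUM(f)→a](S) ⋈[a=f] ρ[z/x](S)) → 1

|E| = 1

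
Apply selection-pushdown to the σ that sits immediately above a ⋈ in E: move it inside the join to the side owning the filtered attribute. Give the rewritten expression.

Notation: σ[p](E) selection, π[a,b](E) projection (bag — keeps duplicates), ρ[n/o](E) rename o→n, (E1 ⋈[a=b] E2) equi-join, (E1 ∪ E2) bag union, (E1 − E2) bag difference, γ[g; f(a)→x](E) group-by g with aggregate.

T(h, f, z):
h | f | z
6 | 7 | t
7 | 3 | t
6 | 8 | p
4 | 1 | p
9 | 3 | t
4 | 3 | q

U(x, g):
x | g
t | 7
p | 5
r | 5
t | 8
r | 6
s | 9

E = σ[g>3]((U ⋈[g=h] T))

σ filters on g, owned by the left side.
E' = (σ[g>3](U) ⋈[g=h] T)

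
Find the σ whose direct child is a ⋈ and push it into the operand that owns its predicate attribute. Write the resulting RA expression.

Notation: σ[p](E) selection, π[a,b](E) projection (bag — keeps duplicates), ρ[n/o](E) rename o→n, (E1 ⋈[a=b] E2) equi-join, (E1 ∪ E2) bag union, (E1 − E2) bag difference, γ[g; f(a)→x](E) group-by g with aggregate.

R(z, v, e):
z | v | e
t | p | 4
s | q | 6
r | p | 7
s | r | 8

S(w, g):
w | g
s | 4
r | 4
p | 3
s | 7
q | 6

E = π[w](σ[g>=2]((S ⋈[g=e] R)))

σ filters on g, owned by the left side.
E' = π[w]((σ[g>=2](S) ⋈[g=e] R))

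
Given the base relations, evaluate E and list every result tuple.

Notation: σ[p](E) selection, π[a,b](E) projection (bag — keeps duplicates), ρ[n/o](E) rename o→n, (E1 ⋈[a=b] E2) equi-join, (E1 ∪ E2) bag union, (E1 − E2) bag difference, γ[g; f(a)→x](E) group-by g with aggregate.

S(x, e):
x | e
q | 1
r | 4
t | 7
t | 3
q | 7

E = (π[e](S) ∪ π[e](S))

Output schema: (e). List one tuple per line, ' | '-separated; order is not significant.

Row counts bottom-up:
  S → 5
  π[e](S) → 5
  S → 5
  π[e](S) → 5
  (π[e](S) ∪ π[e](S)) → 10

== RESULT ==
e
1
1
3
3
4
4
7
7
7
7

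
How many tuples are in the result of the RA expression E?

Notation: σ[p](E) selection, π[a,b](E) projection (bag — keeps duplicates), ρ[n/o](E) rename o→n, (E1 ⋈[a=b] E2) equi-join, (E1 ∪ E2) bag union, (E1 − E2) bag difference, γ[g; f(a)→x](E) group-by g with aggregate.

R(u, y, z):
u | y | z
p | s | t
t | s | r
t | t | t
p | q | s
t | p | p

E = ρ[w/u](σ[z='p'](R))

Per-node cardinality:
  R → 5
  σ[z='p'](R) → 1
  ρ[w/u](σ[z='p'](R)) → 1

|E| = 1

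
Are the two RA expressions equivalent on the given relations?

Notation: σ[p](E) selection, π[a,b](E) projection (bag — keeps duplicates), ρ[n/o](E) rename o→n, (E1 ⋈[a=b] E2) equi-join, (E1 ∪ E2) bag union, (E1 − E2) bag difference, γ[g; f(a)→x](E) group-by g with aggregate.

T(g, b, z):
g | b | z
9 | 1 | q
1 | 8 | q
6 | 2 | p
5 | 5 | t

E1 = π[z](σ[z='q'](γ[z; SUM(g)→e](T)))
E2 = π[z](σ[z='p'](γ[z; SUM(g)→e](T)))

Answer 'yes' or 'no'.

E1 subexpression sizes:
  T → 4
  γ[z; SUM(g)→e](T) → 3
  σ[z='q'](γ[z; SUM(g)→e](T)) → 1
  π[z](σ[z='q'](γ[z; SUM(g)→e](T))) → 1
E2 subexpression sizes:
  T → 4
  γ[z; SUM(g)→e](T) → 3
  σ[z='p'](γ[z; SUM(g)→e](T)) → 1
  π[z](σ[z='p'](γ[z; SUM(g)→e](T))) → 1

E1 result:
z
q
E2 result:
z
p
Witness: ('p',) appears 0× in E1 but 1× in E2.

no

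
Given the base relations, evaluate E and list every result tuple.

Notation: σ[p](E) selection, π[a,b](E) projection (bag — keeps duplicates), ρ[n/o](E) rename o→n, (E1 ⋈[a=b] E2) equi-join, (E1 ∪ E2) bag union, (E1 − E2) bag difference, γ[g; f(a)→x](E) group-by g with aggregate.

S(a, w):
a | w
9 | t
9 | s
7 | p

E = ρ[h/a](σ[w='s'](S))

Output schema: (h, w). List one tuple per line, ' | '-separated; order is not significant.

Stepwise |·|:
  S → 3
  σ[w='s'](S) → 1
  ρ[h/a](σ[w='s'](S)) → 1

== RESULT ==
h | w
9 | s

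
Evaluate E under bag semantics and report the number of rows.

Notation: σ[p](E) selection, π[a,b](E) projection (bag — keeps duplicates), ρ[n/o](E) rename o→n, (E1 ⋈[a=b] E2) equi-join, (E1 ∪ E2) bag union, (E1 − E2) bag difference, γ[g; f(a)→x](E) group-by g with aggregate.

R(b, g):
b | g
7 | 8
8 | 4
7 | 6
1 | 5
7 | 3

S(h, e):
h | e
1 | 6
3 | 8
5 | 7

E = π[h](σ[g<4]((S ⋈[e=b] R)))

Stepwise |·|:
  S → 3
  R → 5
  (S ⋈[e=b] R) → 4
  σ[g<4]((S ⋈[e=b] R)) → 1
  π[h](σ[g<4]((S ⋈[e=b] R))) → 1

|E| = 1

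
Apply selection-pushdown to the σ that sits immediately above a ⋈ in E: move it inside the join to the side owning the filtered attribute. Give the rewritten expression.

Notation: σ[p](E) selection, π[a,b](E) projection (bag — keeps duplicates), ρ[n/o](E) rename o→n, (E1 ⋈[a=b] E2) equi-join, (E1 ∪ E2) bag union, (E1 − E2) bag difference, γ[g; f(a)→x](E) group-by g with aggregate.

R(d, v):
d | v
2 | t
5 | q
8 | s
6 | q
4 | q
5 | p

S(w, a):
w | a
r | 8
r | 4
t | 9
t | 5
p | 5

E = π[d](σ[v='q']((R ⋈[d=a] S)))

σ filters on v, owned by the left side.
E' = π[d]((σ[v='q'](R) ⋈[d=a] S))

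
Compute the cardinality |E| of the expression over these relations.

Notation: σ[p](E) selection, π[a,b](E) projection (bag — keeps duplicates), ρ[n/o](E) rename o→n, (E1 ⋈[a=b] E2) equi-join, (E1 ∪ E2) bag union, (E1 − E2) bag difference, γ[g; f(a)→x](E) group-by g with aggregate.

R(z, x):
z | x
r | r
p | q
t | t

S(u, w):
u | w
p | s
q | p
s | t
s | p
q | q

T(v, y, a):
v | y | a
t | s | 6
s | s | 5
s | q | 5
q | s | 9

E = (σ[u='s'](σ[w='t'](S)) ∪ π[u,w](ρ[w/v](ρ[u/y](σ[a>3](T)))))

Per-node cardinality:
  S → 5
  σ[w='t'](S) → 1
  σ[u='s'](σ[w='t'](S)) → 1
  T → 4
  σ[a>3](T) → 4
  ρ[u/y](σ[a>3](T)) → 4
  ρ[w/v](ρ[u/y](σ[a>3](T))) → 4
  π[u,w](ρ[w/v](ρ[u/y](σ[a>3](T)))) → 4
  (σ[u='s'](σ[w='t'](S)) ∪ π[u,w](ρ[w/v](ρ[u/y](σ[a>3](T))))) → 5

|E| = 5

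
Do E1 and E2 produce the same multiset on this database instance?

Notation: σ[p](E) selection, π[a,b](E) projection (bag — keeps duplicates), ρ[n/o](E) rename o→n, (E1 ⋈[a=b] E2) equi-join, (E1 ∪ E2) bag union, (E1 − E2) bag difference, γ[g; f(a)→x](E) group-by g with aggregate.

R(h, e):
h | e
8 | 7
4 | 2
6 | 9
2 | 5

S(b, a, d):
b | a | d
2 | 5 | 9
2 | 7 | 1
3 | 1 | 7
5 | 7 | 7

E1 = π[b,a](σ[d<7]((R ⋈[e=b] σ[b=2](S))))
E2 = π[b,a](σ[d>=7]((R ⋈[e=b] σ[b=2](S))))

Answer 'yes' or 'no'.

E1 row counts bottom-up:
  R → 4
  S → 4
  σ[b=2](S) → 2
  (R ⋈[e=b] σ[b=2](S)) → 2
  σ[d<7]((R ⋈[e=b] σ[b=2](S))) → 1
  π[b,a](σ[d<7]((R ⋈[e=b] σ[b=2](S)))) → 1
E2 row counts bottom-up:
  R → 4
  S → 4
  σ[b=2](S) → 2
  (R ⋈[e=b] σ[b=2](S)) → 2
  σ[d>=7]((R ⋈[e=b] σ[b=2](S))) → 1
  π[b,a](σ[d>=7]((R ⋈[e=b] σ[b=2](S)))) → 1

E1 result:
b | a
2 | 7
E2 result:
b | a
2 | 5
Witness: (2, 5) appears 0× in E1 but 1× in E2.

no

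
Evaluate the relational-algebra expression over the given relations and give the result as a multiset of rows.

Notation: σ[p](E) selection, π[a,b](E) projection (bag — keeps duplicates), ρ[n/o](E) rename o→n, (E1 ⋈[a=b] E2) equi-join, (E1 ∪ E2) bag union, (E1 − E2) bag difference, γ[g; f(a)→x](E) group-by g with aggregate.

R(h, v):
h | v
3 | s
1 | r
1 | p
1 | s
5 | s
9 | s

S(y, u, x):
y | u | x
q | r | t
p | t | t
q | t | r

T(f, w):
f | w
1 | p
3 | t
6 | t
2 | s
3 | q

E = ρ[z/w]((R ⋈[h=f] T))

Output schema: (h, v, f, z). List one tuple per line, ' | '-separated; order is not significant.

Stepwise |·|:
  R → 6
  T → 5
  (R ⋈[h=f] T) → 5
  ρ[z/w]((R ⋈[h=f] T)) → 5

== RESULT ==
h | v | f | z
1 | p | 1 | p
1 | r | 1 | p
1 | s | 1 | p
3 | s | 3 | q
3 | s | 3 | t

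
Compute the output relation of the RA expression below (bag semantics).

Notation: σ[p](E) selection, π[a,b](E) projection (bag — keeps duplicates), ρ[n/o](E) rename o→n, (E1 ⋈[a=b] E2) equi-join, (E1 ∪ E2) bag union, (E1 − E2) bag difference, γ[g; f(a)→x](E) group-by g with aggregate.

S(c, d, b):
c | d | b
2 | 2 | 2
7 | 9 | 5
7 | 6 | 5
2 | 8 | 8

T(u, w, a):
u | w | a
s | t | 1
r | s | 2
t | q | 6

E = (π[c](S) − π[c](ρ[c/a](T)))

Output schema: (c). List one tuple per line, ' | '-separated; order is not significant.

Stepwise |·|:
  S → 4
  π[c](S) → 4
  T → 3
  ρ[c/a](T) → 3
  π[c](ρ[c/a](T)) → 3
  (π[c](S) − π[c](ρ[c/a](T))) → 3

== RESULT ==
c
2
7
7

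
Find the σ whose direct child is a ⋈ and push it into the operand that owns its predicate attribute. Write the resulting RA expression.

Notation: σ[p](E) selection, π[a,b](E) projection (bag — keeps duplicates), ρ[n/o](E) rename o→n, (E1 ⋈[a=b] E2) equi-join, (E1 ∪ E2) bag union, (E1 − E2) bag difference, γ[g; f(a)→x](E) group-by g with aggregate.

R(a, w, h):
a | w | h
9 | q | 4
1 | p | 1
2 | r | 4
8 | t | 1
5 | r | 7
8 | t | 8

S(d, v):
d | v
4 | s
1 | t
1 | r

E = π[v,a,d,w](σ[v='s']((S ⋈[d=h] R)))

σ filters on v, owned by the left side.
E' = π[v,a,d,w]((σ[v='s'](S) ⋈[d=h] R))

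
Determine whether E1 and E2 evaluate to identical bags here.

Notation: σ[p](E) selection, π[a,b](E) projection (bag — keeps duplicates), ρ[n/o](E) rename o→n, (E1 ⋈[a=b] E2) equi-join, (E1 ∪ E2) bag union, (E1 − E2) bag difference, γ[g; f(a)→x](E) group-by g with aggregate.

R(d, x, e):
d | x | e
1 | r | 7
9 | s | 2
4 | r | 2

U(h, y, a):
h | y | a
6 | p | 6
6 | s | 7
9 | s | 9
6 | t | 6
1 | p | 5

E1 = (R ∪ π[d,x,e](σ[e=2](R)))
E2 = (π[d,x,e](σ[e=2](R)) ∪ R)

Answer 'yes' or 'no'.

E1 stepwise |·|:
  R → 3
  R → 3
  σ[e=2](R) → 2
  π[d,x,e](σ[e=2](R)) → 2
  (R ∪ π[d,x,e](σ[e=2](R))) → 5
E2 stepwise |·|:
  R → 3
  σ[e=2](R) → 2
  π[d,x,e](σ[e=2](R)) → 2
  R → 3
  (π[d,x,e](σ[e=2](R)) ∪ R) → 5

E1 and E2 produce the same multiset:
d | x | e
1 | r | 7
4 | r | 2
4 | r | 2
9 | s | 2
9 | s | 2

yes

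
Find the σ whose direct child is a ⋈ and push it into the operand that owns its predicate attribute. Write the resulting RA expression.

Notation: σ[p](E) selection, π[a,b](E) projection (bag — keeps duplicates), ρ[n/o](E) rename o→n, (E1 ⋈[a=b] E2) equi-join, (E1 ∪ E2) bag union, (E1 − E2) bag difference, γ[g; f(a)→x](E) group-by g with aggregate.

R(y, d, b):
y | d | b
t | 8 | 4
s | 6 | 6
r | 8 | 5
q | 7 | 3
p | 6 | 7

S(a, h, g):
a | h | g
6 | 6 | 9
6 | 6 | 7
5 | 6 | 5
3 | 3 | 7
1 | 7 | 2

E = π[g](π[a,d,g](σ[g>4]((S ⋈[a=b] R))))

σ filters on g, owned by the left side.
E' = π[g](π[a,d,g]((σ[g>4](S) ⋈[a=b] R)))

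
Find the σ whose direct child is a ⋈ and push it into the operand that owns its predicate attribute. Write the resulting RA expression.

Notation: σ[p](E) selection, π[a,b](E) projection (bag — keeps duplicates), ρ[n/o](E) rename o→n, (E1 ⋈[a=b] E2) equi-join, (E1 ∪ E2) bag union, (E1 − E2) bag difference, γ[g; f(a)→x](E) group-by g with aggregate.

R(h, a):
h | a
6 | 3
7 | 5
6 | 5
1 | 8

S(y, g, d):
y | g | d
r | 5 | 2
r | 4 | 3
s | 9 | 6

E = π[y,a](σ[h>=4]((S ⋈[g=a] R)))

σ filters on h, owned by the right side.
E' = π[y,a]((S ⋈[g=a] σ[h>=4](R)))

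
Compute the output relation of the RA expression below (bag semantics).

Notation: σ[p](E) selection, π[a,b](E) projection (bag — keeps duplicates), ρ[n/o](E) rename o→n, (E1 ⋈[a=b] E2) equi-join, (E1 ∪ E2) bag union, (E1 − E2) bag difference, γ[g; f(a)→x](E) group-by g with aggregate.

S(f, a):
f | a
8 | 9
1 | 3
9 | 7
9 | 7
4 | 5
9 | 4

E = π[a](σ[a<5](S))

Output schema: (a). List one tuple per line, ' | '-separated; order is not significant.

Stepwise |·|:
  S → 6
  σ[a<5](S) → 2
  π[a](σ[a<5](S)) → 2

== RESULT ==
a
3
4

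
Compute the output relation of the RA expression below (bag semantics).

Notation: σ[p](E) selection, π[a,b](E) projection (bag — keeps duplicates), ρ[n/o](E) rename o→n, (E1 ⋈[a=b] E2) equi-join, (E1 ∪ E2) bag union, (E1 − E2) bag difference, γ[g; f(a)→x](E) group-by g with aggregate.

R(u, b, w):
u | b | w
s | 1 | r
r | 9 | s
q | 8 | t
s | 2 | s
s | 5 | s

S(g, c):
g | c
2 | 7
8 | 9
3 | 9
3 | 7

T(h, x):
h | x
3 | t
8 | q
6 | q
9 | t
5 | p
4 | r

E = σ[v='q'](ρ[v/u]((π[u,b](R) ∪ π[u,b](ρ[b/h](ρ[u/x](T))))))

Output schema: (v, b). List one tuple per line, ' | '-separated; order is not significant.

Row counts bottom-up:
  R → 5
  π[u,b](R) → 5
  T → 6
  ρ[u/x](T) → 6
  ρ[b/h](ρ[u/x](T)) → 6
  π[u,b](ρ[b/h](ρ[u/x](T))) → 6
  (π[u,b](R) ∪ π[u,b](ρ[b/h](ρ[u/x](T)))) → 11
  ρ[v/u]((π[u,b](R) ∪ π[u,b](ρ[b/h](ρ[u/x](T))))) → 11
  σ[v='q'](ρ[v/u]((π[u,b](R) ∪ π[u,b](ρ[b/h](ρ[u/x](T)))))) → 3

== RESULT ==
v | b
q | 6
q | 8
q | 8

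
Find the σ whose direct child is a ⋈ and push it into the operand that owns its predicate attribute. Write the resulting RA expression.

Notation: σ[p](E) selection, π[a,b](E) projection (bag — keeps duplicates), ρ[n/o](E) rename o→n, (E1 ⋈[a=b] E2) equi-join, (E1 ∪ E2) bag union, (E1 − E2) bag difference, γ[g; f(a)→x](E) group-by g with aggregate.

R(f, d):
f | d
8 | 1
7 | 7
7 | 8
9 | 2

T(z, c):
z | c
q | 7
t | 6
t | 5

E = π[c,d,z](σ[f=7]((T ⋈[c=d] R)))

σ filters on f, owned by the right side.
E' = π[c,d,z]((T ⋈[c=d] σ[f=7](R)))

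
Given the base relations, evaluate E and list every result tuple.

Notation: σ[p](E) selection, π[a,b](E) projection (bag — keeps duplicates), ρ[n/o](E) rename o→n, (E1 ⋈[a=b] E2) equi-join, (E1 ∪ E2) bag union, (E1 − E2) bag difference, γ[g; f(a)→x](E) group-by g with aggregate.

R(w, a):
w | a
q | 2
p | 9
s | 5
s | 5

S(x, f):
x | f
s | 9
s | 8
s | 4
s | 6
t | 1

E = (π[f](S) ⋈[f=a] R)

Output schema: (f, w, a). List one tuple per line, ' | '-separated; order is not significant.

Per-node cardinality:
  S → 5
  π[f](S) → 5
  R → 4
  (π[f](S) ⋈[f=a] R) → 1

== RESULT ==
f | w | a
9 | p | 9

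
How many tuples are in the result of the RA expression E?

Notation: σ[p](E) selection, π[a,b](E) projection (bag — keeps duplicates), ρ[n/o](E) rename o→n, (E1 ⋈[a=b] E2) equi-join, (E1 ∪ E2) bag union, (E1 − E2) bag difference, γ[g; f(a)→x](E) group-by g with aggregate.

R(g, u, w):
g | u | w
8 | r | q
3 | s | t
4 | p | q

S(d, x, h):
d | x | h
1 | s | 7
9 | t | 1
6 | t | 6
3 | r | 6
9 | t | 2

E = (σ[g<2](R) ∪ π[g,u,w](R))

Row counts bottom-up:
  R → 3
  σ[g<2](R) → 0
  R → 3
  π[g,u,w](R) → 3
  (σ[g<2](R) ∪ π[g,u,w](R)) → 3

|E| = 3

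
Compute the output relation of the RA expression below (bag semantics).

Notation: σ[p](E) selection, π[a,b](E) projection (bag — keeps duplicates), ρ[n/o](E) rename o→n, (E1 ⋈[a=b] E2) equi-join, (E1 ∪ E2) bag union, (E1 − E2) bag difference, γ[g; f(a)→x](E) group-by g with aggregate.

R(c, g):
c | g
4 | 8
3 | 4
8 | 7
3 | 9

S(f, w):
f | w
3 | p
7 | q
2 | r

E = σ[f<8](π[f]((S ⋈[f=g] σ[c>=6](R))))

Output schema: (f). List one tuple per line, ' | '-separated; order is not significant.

Row counts bottom-up:
  S → 3
  R → 4
  σ[c>=6](R) → 1
  (S ⋈[f=g] σ[c>=6](R)) → 1
  π[f]((S ⋈[f=g] σ[c>=6](R))) → 1
  σ[f<8](π[f]((S ⋈[f=g] σ[c>=6](R)))) → 1

== RESULT ==
f
7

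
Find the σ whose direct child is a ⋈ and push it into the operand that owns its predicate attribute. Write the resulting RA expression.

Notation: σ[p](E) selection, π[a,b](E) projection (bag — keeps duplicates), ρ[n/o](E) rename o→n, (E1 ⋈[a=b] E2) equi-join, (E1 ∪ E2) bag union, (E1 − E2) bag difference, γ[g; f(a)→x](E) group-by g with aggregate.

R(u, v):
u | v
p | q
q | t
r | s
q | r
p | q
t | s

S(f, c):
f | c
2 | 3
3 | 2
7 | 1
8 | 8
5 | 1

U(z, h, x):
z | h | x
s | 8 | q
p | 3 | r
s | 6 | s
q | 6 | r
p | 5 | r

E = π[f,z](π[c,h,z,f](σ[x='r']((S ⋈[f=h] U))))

σ filters on x, owned by the right side.
E' = π[f,z](π[c,h,z,f]((S ⋈[f=h] σ[x='r'](U))))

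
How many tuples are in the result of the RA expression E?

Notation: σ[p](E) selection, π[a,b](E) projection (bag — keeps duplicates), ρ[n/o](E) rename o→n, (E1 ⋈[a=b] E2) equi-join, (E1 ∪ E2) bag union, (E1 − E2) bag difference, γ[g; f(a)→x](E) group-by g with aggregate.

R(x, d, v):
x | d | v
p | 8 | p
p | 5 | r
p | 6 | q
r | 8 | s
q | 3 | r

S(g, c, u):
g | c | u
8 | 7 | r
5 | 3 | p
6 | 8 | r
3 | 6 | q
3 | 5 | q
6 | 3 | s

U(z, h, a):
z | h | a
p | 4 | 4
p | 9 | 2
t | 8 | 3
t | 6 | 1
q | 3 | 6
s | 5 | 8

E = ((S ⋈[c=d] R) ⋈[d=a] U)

Subexpression sizes:
  S → 6
  R → 5
  (S ⋈[c=d] R) → 6
  U → 6
  ((S ⋈[c=d] R) ⋈[d=a] U) → 5

|E| = 5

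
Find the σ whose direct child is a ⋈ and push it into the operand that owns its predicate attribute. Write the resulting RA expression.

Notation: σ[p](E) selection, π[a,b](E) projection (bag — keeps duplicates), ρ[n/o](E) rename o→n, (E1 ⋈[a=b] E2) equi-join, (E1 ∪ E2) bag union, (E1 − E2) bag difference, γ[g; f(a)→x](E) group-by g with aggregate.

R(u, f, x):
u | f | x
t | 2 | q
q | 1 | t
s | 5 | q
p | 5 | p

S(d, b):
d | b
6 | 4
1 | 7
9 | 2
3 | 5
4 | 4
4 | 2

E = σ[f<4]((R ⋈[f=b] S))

σ filters on f, owned by the left side.
E' = (σ[f<4](R) ⋈[f=b] S)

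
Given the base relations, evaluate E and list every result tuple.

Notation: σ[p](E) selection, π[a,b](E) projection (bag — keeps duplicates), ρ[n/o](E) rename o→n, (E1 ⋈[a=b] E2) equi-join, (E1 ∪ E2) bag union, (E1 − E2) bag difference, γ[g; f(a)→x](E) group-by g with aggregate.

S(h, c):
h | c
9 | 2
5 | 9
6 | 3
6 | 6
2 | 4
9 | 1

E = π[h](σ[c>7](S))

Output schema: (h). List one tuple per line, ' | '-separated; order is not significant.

Per-node cardinality:
  S → 6
  σ[c>7](S) → 1
  π[h](σ[c>7](S)) → 1

== RESULT ==
h
5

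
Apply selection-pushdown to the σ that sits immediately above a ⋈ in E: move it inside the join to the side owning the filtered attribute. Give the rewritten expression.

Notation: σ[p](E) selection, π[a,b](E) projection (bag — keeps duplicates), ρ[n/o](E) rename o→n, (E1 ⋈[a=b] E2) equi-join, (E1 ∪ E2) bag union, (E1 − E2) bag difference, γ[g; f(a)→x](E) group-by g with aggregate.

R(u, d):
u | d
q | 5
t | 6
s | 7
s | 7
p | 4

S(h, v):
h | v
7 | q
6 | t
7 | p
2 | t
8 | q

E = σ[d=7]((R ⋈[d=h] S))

σ filters on d, owned by the left side.
E' = (σ[d=7](R) ⋈[d=h] S)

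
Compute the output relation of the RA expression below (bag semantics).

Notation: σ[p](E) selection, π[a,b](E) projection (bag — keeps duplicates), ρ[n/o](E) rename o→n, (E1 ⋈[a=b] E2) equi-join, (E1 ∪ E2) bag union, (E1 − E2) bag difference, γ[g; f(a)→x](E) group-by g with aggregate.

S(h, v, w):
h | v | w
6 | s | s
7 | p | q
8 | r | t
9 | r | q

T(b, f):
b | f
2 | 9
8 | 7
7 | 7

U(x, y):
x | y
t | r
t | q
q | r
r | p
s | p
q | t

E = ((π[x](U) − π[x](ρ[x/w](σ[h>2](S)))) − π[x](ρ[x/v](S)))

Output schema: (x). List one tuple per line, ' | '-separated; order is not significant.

Per-node cardinality:
  U → 6
  π[x](U) → 6
  S → 4
  σ[h>2](S) → 4
  ρ[x/w](σ[h>2](S)) → 4
  π[x](ρ[x/w](σ[h>2](S))) → 4
  (π[x](U) − π[x](ρ[x/w](σ[h>2](S)))) → 2
  S → 4
  ρ[x/v](S) → 4
  π[x](ρ[x/v](S)) → 4
  ((π[x](U) − π[x](ρ[x/w](σ[h>2](S)))) − π[x](ρ[x/v](S))) → 1

== RESULT ==
x
t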